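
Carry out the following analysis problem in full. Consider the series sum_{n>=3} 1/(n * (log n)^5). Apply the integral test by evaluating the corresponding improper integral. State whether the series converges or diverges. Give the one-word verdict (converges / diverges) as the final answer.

Let f(x) = 1/(x*log(x)^5). Then f is positive, continuous, and decreasing on [3, infinity), so the integral test applies.
Compute the improper integral int_{3}^infinity f(x) dx:
  antiderivative F(x) = -1/(4*log(x)^4).
  F(x) -> 0 as x -> infinity.  int = 0 - F(3) = 1/(4*log(3)^4) < infinity. By the integral test, the series converges.

converges


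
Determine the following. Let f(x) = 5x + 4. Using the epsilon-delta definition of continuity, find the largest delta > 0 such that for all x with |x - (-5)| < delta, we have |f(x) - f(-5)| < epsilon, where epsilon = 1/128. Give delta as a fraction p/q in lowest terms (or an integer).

We compute f(-5) = 5*(-5) + 4 = -21.
|f(x) - f(-5)| = |5x + 4 - (-21)| = |5(x - (-5))| = 5|x - (-5)|.
We need 5|x - (-5)| < 1/128, i.e. |x - (-5)| < 1/128 / 5 = 1/640.
So any delta <= 1/640 works. Conversely, if delta > 1/640, then x = -5 + 1/640 satisfies |x - (-5)| = 1/640 < delta but |f(x) - f(-5)| = 5 * 1/640 = 1/128, which is not < 1/128; so no larger delta works.
Hence the largest such delta is 1/640.

1/640


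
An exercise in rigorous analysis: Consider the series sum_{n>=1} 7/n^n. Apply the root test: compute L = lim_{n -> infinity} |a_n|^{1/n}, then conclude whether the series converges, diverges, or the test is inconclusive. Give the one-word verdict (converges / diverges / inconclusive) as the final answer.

Let a_n denote the general term. Form |a_n|^(1/n) and simplify:
|a_n|^(1/n) = 7^(1/n)/n
Take the limit as n -> infinity: L = 0.
Since L = 0 < 1, the root test implies convergence.

converges


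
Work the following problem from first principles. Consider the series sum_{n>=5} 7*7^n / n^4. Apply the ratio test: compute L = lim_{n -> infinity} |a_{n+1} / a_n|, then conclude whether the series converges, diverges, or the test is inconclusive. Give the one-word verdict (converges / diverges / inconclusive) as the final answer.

Let a_n denote the general term. Form the ratio a_{n+1}/a_n and simplify:
a_{n+1}/a_n = 7*n^4/(n + 1)^4
Take the limit as n -> infinity: L = 7.
Since L = 7 > 1 (or L = infinity), the ratio test implies the series diverges.

diverges


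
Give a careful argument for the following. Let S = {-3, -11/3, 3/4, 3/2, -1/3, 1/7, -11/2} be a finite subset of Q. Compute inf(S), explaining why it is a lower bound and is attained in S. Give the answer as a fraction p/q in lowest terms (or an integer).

S is finite, so inf(S) = min(S).
Sorted increasing:
-11/2, -11/3, -3, -1/3, 1/7, 3/4, 3/2
The extremum is -11/2.
For every x in S, x >= -11/2. And -11/2 is in S, so it is attained.
Therefore inf(S) = -11/2.

-11/2


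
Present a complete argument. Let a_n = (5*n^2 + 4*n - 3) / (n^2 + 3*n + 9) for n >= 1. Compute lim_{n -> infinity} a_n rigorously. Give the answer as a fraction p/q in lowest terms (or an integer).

Divide numerator and denominator by n^2, the highest power:
numerator / n^2 = 5 + 4/n - 3/n^2
denominator / n^2 = 1 + 3/n + 9/n^2
As n -> infinity, all terms of the form c/n^k (k >= 1) tend to 0.
So numerator / n^2 -> 5 and denominator / n^2 -> 1.
Therefore lim a_n = 5.

5


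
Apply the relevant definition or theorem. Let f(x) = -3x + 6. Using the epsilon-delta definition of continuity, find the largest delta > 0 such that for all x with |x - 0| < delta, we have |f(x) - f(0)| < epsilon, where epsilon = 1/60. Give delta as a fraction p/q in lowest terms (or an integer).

We compute f(0) = -3*(0) + 6 = 6.
|f(x) - f(0)| = |-3x + 6 - (6)| = |-3(x - 0)| = 3|x - 0|.
We need 3|x - 0| < 1/60, i.e. |x - 0| < 1/60 / 3 = 1/180.
So any delta <= 1/180 works. Conversely, if delta > 1/180, then x = 0 + 1/180 satisfies |x - 0| = 1/180 < delta but |f(x) - f(0)| = 3 * 1/180 = 1/60, which is not < 1/60; so no larger delta works.
Hence the largest such delta is 1/180.

1/180


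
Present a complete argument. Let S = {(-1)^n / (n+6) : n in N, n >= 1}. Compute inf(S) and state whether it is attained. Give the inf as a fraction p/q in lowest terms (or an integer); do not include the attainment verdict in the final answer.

Analysis:
- Values: -1/7, 1/8, -1/9, 1/10, -1/11, ...
- Positive terms (even n): 1/(2+6), 1/(4+6), ... decreasing -> max = 1/8 (n=2).
- Negative terms (odd n): -1/(1+6), -1/(3+6), ... increasing -> min = -1/7 (n=1).
- So sup = 1/8 (attained at n=2); inf = -1/7 (attained at n=1).
Conclusion: inf(S) = -1/7, attained in S.

-1/7


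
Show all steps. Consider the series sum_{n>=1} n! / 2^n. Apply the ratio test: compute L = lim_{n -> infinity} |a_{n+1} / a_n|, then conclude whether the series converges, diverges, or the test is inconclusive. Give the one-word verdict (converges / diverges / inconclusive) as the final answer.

Let a_n denote the general term. Form the ratio a_{n+1}/a_n and simplify:
a_{n+1}/a_n = n/2 + 1/2
Take the limit as n -> infinity: L = infinity.
Since L = infinity > 1 (or L = infinity), the ratio test implies the series diverges.

diverges


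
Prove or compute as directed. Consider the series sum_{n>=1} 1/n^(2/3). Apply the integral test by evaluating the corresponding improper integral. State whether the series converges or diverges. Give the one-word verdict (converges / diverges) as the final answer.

Let f(x) = x^(-2/3). Then f is positive, continuous, and decreasing on [1, infinity), so the integral test applies.
Compute the improper integral int_{1}^infinity f(x) dx:
  antiderivative F(x) = 3*x^(1/3).
  As x -> infinity, F(x) -> infinity (since p = 2/3 < 1).
  So the integral diverges. By the integral test, the series diverges.

diverges


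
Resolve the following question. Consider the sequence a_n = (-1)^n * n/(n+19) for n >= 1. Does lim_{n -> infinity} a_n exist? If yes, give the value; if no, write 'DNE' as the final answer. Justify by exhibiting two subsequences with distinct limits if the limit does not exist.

Examine the behaviour of a_n along subsequences.
a_{2k} = 2k/(2k+19) -> 1. a_{2k+1} = -(2k+1)/(2k+20) -> -1.
Since these two subsequential limits are 1 and -1, distinct, the full sequence cannot converge (a convergent sequence has all subsequences tending to the same limit). So lim a_n does not exist.

DNE


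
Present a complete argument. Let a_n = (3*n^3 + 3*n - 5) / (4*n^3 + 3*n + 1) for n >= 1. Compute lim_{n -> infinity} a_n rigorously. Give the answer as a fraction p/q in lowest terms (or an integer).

Divide numerator and denominator by n^3, the highest power:
numerator / n^3 = 3 + 3/n^2 - 5/n^3
denominator / n^3 = 4 + 3/n^2 + n^(-3)
As n -> infinity, all terms of the form c/n^k (k >= 1) tend to 0.
So numerator / n^3 -> 3 and denominator / n^3 -> 4.
Therefore lim a_n = 3/4.

3/4


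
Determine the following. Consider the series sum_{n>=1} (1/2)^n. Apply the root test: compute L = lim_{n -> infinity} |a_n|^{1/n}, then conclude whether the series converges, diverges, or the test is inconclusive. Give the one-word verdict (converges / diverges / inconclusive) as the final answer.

Let a_n denote the general term. Form |a_n|^(1/n) and simplify:
|a_n|^(1/n) = 1/2
Take the limit as n -> infinity: L = 1/2.
Since L = 1/2 < 1, the root test implies convergence.

converges


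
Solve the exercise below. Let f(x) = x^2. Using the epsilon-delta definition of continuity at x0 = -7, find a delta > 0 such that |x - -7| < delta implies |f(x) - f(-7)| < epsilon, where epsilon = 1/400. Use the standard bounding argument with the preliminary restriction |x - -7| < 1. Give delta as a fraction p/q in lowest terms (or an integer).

Factor: |x^2 - (-7)^2| = |x - -7| * |x + -7|.
Impose |x - -7| < 1 first. Then |x + -7| = |(x - -7) + 2*(-7)| <= |x - -7| + 2*|-7| < 1 + 14 = 15.
So |x^2 - (-7)^2| < delta * 15.
We need delta * 15 <= 1/400, i.e. delta <= 1/400/15 = 1/6000.
Since 1/6000 < 1, this is tighter than 1; take delta = 1/6000.
So delta = 1/6000 works.

1/6000


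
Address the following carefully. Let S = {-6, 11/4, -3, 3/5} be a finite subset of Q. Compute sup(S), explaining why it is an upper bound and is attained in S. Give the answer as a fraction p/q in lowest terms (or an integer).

S is finite, so sup(S) = max(S).
Sorted decreasing:
11/4, 3/5, -3, -6
The extremum is 11/4.
For every x in S, x <= 11/4. And 11/4 is in S, so it is attained.
Therefore sup(S) = 11/4.

11/4


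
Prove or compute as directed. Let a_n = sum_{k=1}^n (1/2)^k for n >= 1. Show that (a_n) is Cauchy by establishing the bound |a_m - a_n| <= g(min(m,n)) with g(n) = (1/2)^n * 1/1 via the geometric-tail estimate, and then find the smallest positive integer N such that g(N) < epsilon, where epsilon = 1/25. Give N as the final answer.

For m > n >= 1: |a_m - a_n| = sum_{k=n+1}^m (1/2)^k < sum_{k=n+1}^infinity (1/2)^k = (1/2)^(n+1) / (1 - 1/2) = (1/2)^n * (1/2) * (2/1) = (1/2)^n * 1/1.
So g(n) = (1/2)^n / 1. Since g(n) -> 0, (a_n) is Cauchy.
Now solve g(N) < 1/25: (1/2)^N / 1 < 1/25 <=> 2^N > 1 / (1 * 1/25) = 25.
Check powers of 2: 2^4 = 16 <= 25, 2^5 = 32 > 25.
So the smallest such N is 5. Check: g(5) = 1/(1 * 32) = 1/32 < 1/25.

5


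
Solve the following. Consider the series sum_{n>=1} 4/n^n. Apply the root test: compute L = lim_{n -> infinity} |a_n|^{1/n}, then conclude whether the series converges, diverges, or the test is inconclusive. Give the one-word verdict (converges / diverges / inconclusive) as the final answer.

Let a_n denote the general term. Form |a_n|^(1/n) and simplify:
|a_n|^(1/n) = 2^(2/n)/n
Take the limit as n -> infinity: L = 0.
Since L = 0 < 1, the root test implies convergence.

converges


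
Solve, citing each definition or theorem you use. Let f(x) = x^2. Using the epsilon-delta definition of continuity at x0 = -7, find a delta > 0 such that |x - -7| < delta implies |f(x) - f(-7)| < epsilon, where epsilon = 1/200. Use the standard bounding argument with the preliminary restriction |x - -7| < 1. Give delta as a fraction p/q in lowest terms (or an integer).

Factor: |x^2 - (-7)^2| = |x - -7| * |x + -7|.
Impose |x - -7| < 1 first. Then |x + -7| = |(x - -7) + 2*(-7)| <= |x - -7| + 2*|-7| < 1 + 14 = 15.
So |x^2 - (-7)^2| < delta * 15.
We need delta * 15 <= 1/200, i.e. delta <= 1/200/15 = 1/3000.
Since 1/3000 < 1, this is tighter than 1; take delta = 1/3000.
So delta = 1/3000 works.

1/3000


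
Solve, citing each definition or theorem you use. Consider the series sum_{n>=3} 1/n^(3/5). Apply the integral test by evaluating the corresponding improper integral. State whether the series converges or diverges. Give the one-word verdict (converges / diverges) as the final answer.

Let f(x) = x^(-3/5). Then f is positive, continuous, and decreasing on [3, infinity), so the integral test applies.
Compute the improper integral int_{3}^infinity f(x) dx:
  antiderivative F(x) = 5*x^(2/5)/2.
  As x -> infinity, F(x) -> infinity (since p = 3/5 < 1).
  So the integral diverges. By the integral test, the series diverges.

diverges


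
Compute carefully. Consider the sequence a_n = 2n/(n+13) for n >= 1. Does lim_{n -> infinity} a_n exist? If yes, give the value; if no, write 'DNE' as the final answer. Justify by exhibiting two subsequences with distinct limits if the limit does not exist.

Examine the behaviour of a_n along subsequences.
Even-n subsequence a_{2k} = 2(2k)/(2k+13) -> 2. Odd-n subsequence a_{2k+1} = 2(2k+1)/(2k+14) -> 2. Both tend to 2, which suggests the limit is 2; verify directly.
|a_n - 2| = |2n - 2(n+13)| / (n+13) = 26/(n+13) < 26/n for every n >= 1.
Given epsilon > 0, choose a positive integer N > 26/epsilon. Then for all n >= N, |a_n - 2| < 26/n <= 26/N < epsilon.
So by the definition of the limit, lim a_n exists and equals 2.

2


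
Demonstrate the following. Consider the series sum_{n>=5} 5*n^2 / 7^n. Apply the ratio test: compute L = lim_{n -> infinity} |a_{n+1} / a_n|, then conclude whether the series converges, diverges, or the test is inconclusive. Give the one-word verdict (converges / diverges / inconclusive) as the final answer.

Let a_n denote the general term. Form the ratio a_{n+1}/a_n and simplify:
a_{n+1}/a_n = (n + 1)^2/(7*n^2)
Take the limit as n -> infinity: L = 1/7.
Since L = 1/7 < 1, the ratio test implies the series converges.

converges


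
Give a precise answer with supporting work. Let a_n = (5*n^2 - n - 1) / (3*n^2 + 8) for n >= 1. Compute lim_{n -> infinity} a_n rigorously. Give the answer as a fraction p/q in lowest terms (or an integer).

Divide numerator and denominator by n^2, the highest power:
numerator / n^2 = 5 - 1/n - 1/n^2
denominator / n^2 = 3 + 8/n^2
As n -> infinity, all terms of the form c/n^k (k >= 1) tend to 0.
So numerator / n^2 -> 5 and denominator / n^2 -> 3.
Therefore lim a_n = 5/3.

5/3


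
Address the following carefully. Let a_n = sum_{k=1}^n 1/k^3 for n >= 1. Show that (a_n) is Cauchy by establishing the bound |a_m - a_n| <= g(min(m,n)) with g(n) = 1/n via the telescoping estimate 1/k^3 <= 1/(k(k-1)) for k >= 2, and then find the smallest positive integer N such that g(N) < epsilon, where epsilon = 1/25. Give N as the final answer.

For m > n >= 1: |a_m - a_n| = sum_{k=n+1}^m 1/k^3.
Use 1/k^3 <= 1/(k(k-1)) = 1/(k-1) - 1/k for k >= 2 (which holds since k^3 >= k^2 >= k(k-1) for k >= 2):
sum_{k=n+1}^m 1/k^3 <= sum_{k=n+1}^m (1/(k-1) - 1/k) = 1/n - 1/m <= 1/n.
By symmetry the same bound holds with n,m swapped, so |a_m - a_n| <= 1/min(m,n) = g(min(m,n)). Since g(n) -> 0, (a_n) is Cauchy.
Now solve g(N) < 1/25: 1/N < 1/25 <=> N > 1/(1/25) = 25.
The smallest integer strictly greater than 25 is N = 26.
Check: g(26) = 1/26 < 1/25; g(25) = 1/25 >= 1/25. So N = 26.

26


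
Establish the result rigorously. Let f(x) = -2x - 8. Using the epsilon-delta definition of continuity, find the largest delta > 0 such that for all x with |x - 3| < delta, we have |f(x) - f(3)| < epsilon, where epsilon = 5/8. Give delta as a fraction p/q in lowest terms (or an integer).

We compute f(3) = -2*(3) - 8 = -14.
|f(x) - f(3)| = |-2x - 8 - (-14)| = |-2(x - 3)| = 2|x - 3|.
We need 2|x - 3| < 5/8, i.e. |x - 3| < 5/8 / 2 = 5/16.
So any delta <= 5/16 works. Conversely, if delta > 5/16, then x = 3 + 5/16 satisfies |x - 3| = 5/16 < delta but |f(x) - f(3)| = 2 * 5/16 = 5/8, which is not < 5/8; so no larger delta works.
Hence the largest such delta is 5/16.

5/16


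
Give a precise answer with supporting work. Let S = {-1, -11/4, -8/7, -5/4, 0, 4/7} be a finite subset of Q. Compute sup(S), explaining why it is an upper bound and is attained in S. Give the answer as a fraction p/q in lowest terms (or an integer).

S is finite, so sup(S) = max(S).
Sorted decreasing:
4/7, 0, -1, -8/7, -5/4, -11/4
The extremum is 4/7.
For every x in S, x <= 4/7. And 4/7 is in S, so it is attained.
Therefore sup(S) = 4/7.

4/7


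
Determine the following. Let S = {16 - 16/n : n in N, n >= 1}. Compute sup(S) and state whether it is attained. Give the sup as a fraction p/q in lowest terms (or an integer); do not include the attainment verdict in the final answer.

Analysis:
- Values: 0, 8, 32/3, 12, ... strictly increasing.
- Minimum is 0 (n=1); inf = 0 (attained).
- 16 - 16/n -> 16 from below; sup = 16, not attained.
Conclusion: sup(S) = 16, not attained in S.

16


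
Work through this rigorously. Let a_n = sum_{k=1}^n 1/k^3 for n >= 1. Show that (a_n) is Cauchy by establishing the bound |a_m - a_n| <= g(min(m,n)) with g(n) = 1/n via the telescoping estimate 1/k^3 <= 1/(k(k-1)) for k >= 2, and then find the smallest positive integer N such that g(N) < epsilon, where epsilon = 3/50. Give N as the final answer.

For m > n >= 1: |a_m - a_n| = sum_{k=n+1}^m 1/k^3.
Use 1/k^3 <= 1/(k(k-1)) = 1/(k-1) - 1/k for k >= 2 (which holds since k^3 >= k^2 >= k(k-1) for k >= 2):
sum_{k=n+1}^m 1/k^3 <= sum_{k=n+1}^m (1/(k-1) - 1/k) = 1/n - 1/m <= 1/n.
By symmetry the same bound holds with n,m swapped, so |a_m - a_n| <= 1/min(m,n) = g(min(m,n)). Since g(n) -> 0, (a_n) is Cauchy.
Now solve g(N) < 3/50: 1/N < 3/50 <=> N > 1/(3/50) = 50/3.
The smallest integer strictly greater than 50/3 is N = 17.
Check: g(17) = 1/17 < 3/50; g(16) = 1/16 >= 3/50. So N = 17.

17


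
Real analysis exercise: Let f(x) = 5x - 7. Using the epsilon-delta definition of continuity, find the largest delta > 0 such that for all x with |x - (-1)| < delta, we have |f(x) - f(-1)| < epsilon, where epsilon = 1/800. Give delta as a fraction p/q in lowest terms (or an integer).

We compute f(-1) = 5*(-1) - 7 = -12.
|f(x) - f(-1)| = |5x - 7 - (-12)| = |5(x - (-1))| = 5|x - (-1)|.
We need 5|x - (-1)| < 1/800, i.e. |x - (-1)| < 1/800 / 5 = 1/4000.
So any delta <= 1/4000 works. Conversely, if delta > 1/4000, then x = -1 + 1/4000 satisfies |x - (-1)| = 1/4000 < delta but |f(x) - f(-1)| = 5 * 1/4000 = 1/800, which is not < 1/800; so no larger delta works.
Hence the largest such delta is 1/4000.

1/4000


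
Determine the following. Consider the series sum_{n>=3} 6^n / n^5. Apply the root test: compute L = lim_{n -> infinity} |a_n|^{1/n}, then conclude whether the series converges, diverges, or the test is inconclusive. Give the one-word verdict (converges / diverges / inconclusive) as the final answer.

Let a_n denote the general term. Form |a_n|^(1/n) and simplify:
|a_n|^(1/n) = 6/n^(5/n)
Take the limit as n -> infinity: L = 6.
Since L = 6 > 1, the root test implies divergence.

diverges


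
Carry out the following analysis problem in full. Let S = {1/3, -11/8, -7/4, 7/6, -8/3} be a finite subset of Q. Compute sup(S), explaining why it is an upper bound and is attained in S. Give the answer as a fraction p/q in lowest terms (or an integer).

S is finite, so sup(S) = max(S).
Sorted decreasing:
7/6, 1/3, -11/8, -7/4, -8/3
The extremum is 7/6.
For every x in S, x <= 7/6. And 7/6 is in S, so it is attained.
Therefore sup(S) = 7/6.

7/6


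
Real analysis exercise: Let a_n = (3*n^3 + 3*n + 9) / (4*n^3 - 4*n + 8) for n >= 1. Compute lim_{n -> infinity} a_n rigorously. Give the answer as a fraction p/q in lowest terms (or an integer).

Divide numerator and denominator by n^3, the highest power:
numerator / n^3 = 3 + 3/n^2 + 9/n^3
denominator / n^3 = 4 - 4/n^2 + 8/n^3
As n -> infinity, all terms of the form c/n^k (k >= 1) tend to 0.
So numerator / n^3 -> 3 and denominator / n^3 -> 4.
Therefore lim a_n = 3/4.

3/4


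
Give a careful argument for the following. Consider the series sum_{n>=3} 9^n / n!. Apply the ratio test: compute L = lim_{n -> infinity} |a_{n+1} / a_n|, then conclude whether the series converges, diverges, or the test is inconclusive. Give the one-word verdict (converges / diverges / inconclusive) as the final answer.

Let a_n denote the general term. Form the ratio a_{n+1}/a_n and simplify:
a_{n+1}/a_n = 9/(n + 1)
Take the limit as n -> infinity: L = 0.
Since L = 0 < 1, the ratio test implies the series converges.

converges


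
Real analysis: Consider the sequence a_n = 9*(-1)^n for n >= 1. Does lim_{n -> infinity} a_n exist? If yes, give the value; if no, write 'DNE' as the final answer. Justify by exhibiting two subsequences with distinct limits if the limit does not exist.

Examine the behaviour of a_n along subsequences.
Even-n subsequence a_{2k} = 9 -> 9. Odd-n subsequence a_{2k+1} = -9 -> -9.
Since these two subsequential limits are 9 and -9, distinct, the full sequence cannot converge (a convergent sequence has all subsequences tending to the same limit). So lim a_n does not exist.

DNE


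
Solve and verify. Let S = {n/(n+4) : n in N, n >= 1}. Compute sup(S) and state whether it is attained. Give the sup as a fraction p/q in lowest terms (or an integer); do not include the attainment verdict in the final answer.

Analysis:
- Values: 1/5, 1/3, 3/7, 1/2, ... strictly increasing.
- Minimum is 1/5 (n=1); inf = 1/5 (attained).
- n/(n+4) = 1 - 4/(n+4) -> 1 from below as n -> infinity, and never equals 1.
- So sup = 1 (not attained).
Conclusion: sup(S) = 1, not attained in S.

1


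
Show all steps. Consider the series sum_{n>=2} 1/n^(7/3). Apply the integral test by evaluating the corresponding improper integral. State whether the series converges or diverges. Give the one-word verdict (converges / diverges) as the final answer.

Let f(x) = x^(-7/3). Then f is positive, continuous, and decreasing on [2, infinity), so the integral test applies.
Compute the improper integral int_{2}^infinity f(x) dx:
  antiderivative F(x) = -3/(4*x^(4/3)).
  As x -> infinity, F(x) -> 0 (since p = 7/3 > 1).
  So int = F(infinity) - F(2) = 0 - (-3*2^(2/3)/16) = 3*2^(2/3)/16.
  Finite, so by the integral test, the series converges.

converges


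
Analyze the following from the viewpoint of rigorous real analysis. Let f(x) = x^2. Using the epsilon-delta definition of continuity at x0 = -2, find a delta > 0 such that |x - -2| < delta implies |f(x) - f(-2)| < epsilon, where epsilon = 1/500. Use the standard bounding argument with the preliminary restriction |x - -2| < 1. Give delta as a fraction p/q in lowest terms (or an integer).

Factor: |x^2 - (-2)^2| = |x - -2| * |x + -2|.
Impose |x - -2| < 1 first. Then |x + -2| = |(x - -2) + 2*(-2)| <= |x - -2| + 2*|-2| < 1 + 4 = 5.
So |x^2 - (-2)^2| < delta * 5.
We need delta * 5 <= 1/500, i.e. delta <= 1/500/5 = 1/2500.
Since 1/2500 < 1, this is tighter than 1; take delta = 1/2500.
So delta = 1/2500 works.

1/2500


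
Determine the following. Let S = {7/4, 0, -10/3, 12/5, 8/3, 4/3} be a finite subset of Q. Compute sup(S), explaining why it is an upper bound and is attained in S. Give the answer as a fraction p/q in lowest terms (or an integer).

S is finite, so sup(S) = max(S).
Sorted decreasing:
8/3, 12/5, 7/4, 4/3, 0, -10/3
The extremum is 8/3.
For every x in S, x <= 8/3. And 8/3 is in S, so it is attained.
Therefore sup(S) = 8/3.

8/3


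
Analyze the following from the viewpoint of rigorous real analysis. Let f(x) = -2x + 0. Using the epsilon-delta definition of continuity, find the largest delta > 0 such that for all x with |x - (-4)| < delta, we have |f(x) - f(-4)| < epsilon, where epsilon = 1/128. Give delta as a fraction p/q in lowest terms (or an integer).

We compute f(-4) = -2*(-4) + 0 = 8.
|f(x) - f(-4)| = |-2x + 0 - (8)| = |-2(x - (-4))| = 2|x - (-4)|.
We need 2|x - (-4)| < 1/128, i.e. |x - (-4)| < 1/128 / 2 = 1/256.
So any delta <= 1/256 works. Conversely, if delta > 1/256, then x = -4 + 1/256 satisfies |x - (-4)| = 1/256 < delta but |f(x) - f(-4)| = 2 * 1/256 = 1/128, which is not < 1/128; so no larger delta works.
Hence the largest such delta is 1/256.

1/256


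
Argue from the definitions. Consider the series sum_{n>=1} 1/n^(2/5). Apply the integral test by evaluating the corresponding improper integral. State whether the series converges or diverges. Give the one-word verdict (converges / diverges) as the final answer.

Let f(x) = x^(-2/5). Then f is positive, continuous, and decreasing on [1, infinity), so the integral test applies.
Compute the improper integral int_{1}^infinity f(x) dx:
  antiderivative F(x) = 5*x^(3/5)/3.
  As x -> infinity, F(x) -> infinity (since p = 2/5 < 1).
  So the integral diverges. By the integral test, the series diverges.

diverges


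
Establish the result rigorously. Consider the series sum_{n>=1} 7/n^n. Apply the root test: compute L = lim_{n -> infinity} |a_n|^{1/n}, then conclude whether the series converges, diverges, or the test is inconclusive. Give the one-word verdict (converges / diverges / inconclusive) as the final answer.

Let a_n denote the general term. Form |a_n|^(1/n) and simplify:
|a_n|^(1/n) = 7^(1/n)/n
Take the limit as n -> infinity: L = 0.
Since L = 0 < 1, the root test implies convergence.

converges


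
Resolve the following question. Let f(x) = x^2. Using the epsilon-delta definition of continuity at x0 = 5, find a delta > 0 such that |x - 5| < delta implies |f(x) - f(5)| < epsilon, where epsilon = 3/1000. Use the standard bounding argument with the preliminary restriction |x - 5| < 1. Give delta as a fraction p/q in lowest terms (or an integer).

Factor: |x^2 - (5)^2| = |x - 5| * |x + 5|.
Impose |x - 5| < 1 first. Then |x + 5| = |(x - 5) + 2*(5)| <= |x - 5| + 2*|5| < 1 + 10 = 11.
So |x^2 - (5)^2| < delta * 11.
We need delta * 11 <= 3/1000, i.e. delta <= 3/1000/11 = 3/11000.
Since 3/11000 < 1, this is tighter than 1; take delta = 3/11000.
So delta = 3/11000 works.

3/11000


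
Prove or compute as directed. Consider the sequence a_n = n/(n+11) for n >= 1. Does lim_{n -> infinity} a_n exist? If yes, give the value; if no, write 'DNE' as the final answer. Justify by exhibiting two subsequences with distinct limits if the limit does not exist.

Examine the behaviour of a_n along subsequences.
Even-n subsequence a_{2k} = (2k)/(2k+11) -> 1. Odd-n subsequence a_{2k+1} = (2k+1)/(2k+12) -> 1. Both tend to 1, which suggests the limit is 1; verify directly.
|a_n - 1| = |n - (n+11)| / (n+11) = 11/(n+11) < 11/n for every n >= 1.
Given epsilon > 0, choose a positive integer N > 11/epsilon. Then for all n >= N, |a_n - 1| < 11/n <= 11/N < epsilon.
So by the definition of the limit, lim a_n exists and equals 1.

1


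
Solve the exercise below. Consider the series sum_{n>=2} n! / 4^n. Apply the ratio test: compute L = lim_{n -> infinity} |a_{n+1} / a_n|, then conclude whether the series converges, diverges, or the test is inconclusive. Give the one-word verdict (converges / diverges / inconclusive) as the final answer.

Let a_n denote the general term. Form the ratio a_{n+1}/a_n and simplify:
a_{n+1}/a_n = n/4 + 1/4
Take the limit as n -> infinity: L = infinity.
Since L = infinity > 1 (or L = infinity), the ratio test implies the series diverges.

diverges


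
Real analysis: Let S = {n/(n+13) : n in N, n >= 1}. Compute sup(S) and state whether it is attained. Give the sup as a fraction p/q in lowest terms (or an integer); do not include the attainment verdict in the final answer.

Analysis:
- Values: 1/14, 2/15, 3/16, 4/17, ... strictly increasing.
- Minimum is 1/14 (n=1); inf = 1/14 (attained).
- n/(n+13) = 1 - 13/(n+13) -> 1 from below as n -> infinity, and never equals 1.
- So sup = 1 (not attained).
Conclusion: sup(S) = 1, not attained in S.

1


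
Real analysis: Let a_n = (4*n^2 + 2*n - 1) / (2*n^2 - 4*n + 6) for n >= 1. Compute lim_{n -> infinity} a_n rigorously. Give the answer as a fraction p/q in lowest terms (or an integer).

Divide numerator and denominator by n^2, the highest power:
numerator / n^2 = 4 + 2/n - 1/n^2
denominator / n^2 = 2 - 4/n + 6/n^2
As n -> infinity, all terms of the form c/n^k (k >= 1) tend to 0.
So numerator / n^2 -> 4 and denominator / n^2 -> 2.
Therefore lim a_n = 2.

2


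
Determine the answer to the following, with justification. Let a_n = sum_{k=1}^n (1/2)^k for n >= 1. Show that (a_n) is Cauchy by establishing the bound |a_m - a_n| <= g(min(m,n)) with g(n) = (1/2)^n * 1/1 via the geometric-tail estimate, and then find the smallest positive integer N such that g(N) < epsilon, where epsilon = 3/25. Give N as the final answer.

For m > n >= 1: |a_m - a_n| = sum_{k=n+1}^m (1/2)^k < sum_{k=n+1}^infinity (1/2)^k = (1/2)^(n+1) / (1 - 1/2) = (1/2)^n * (1/2) * (2/1) = (1/2)^n * 1/1.
So g(n) = (1/2)^n / 1. Since g(n) -> 0, (a_n) is Cauchy.
Now solve g(N) < 3/25: (1/2)^N / 1 < 3/25 <=> 2^N > 1 / (1 * 3/25) = 25/3.
Check powers of 2: 2^3 = 8 <= 25/3, 2^4 = 16 > 25/3.
So the smallest such N is 4. Check: g(4) = 1/(1 * 16) = 1/16 < 3/25.

4


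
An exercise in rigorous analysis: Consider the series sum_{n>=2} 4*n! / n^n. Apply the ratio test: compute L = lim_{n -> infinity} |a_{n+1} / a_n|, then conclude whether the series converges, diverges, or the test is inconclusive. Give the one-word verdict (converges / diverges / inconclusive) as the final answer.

Let a_n denote the general term. Form the ratio a_{n+1}/a_n and simplify:
a_{n+1}/a_n = (n/(n + 1))^n
Take the limit as n -> infinity: L = exp(-1).
Since L = exp(-1) < 1, the ratio test implies the series converges.

converges


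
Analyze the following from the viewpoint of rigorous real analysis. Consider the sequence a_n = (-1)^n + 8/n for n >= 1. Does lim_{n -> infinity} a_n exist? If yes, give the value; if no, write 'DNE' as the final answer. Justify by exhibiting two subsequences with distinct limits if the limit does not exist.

Examine the behaviour of a_n along subsequences.
a_{2k} = 1 + 8/(2k) -> 1. a_{2k+1} = -1 + 8/(2k+1) -> -1.
Since these two subsequential limits are 1 and -1, distinct, the full sequence cannot converge (a convergent sequence has all subsequences tending to the same limit). So lim a_n does not exist.

DNE


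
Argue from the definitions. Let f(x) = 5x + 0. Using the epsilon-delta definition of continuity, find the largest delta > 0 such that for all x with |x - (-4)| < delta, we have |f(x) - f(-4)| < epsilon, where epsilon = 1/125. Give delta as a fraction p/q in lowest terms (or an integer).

We compute f(-4) = 5*(-4) + 0 = -20.
|f(x) - f(-4)| = |5x + 0 - (-20)| = |5(x - (-4))| = 5|x - (-4)|.
We need 5|x - (-4)| < 1/125, i.e. |x - (-4)| < 1/125 / 5 = 1/625.
So any delta <= 1/625 works. Conversely, if delta > 1/625, then x = -4 + 1/625 satisfies |x - (-4)| = 1/625 < delta but |f(x) - f(-4)| = 5 * 1/625 = 1/125, which is not < 1/125; so no larger delta works.
Hence the largest such delta is 1/625.

1/625


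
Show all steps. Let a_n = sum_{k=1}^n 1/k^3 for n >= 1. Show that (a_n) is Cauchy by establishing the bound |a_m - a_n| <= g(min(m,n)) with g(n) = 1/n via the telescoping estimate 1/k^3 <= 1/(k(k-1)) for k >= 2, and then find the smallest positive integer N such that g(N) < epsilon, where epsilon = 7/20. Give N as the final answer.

For m > n >= 1: |a_m - a_n| = sum_{k=n+1}^m 1/k^3.
Use 1/k^3 <= 1/(k(k-1)) = 1/(k-1) - 1/k for k >= 2 (which holds since k^3 >= k^2 >= k(k-1) for k >= 2):
sum_{k=n+1}^m 1/k^3 <= sum_{k=n+1}^m (1/(k-1) - 1/k) = 1/n - 1/m <= 1/n.
By symmetry the same bound holds with n,m swapped, so |a_m - a_n| <= 1/min(m,n) = g(min(m,n)). Since g(n) -> 0, (a_n) is Cauchy.
Now solve g(N) < 7/20: 1/N < 7/20 <=> N > 1/(7/20) = 20/7.
The smallest integer strictly greater than 20/7 is N = 3.
Check: g(3) = 1/3 < 7/20; g(2) = 1/2 >= 7/20. So N = 3.

3


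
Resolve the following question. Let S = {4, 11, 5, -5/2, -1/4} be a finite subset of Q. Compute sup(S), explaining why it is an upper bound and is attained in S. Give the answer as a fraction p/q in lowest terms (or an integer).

S is finite, so sup(S) = max(S).
Sorted decreasing:
11, 5, 4, -1/4, -5/2
The extremum is 11.
For every x in S, x <= 11. And 11 is in S, so it is attained.
Therefore sup(S) = 11.

11


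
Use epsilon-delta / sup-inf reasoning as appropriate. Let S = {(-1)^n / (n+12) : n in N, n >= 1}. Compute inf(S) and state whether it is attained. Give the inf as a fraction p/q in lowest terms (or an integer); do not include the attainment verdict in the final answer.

Analysis:
- Values: -1/13, 1/14, -1/15, 1/16, -1/17, ...
- Positive terms (even n): 1/(2+12), 1/(4+12), ... decreasing -> max = 1/14 (n=2).
- Negative terms (odd n): -1/(1+12), -1/(3+12), ... increasing -> min = -1/13 (n=1).
- So sup = 1/14 (attained at n=2); inf = -1/13 (attained at n=1).
Conclusion: inf(S) = -1/13, attained in S.

-1/13


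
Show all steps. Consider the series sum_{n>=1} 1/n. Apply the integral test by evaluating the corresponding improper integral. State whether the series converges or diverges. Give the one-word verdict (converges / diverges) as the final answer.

Let f(x) = 1/x. Then f is positive, continuous, and decreasing on [1, infinity), so the integral test applies.
Compute the improper integral int_{1}^infinity f(x) dx:
  antiderivative F(x) = log(x).
  As x -> infinity, log(x) -> infinity.
  So int = infinity - log(1) = infinity. By the integral test, the series diverges.

diverges


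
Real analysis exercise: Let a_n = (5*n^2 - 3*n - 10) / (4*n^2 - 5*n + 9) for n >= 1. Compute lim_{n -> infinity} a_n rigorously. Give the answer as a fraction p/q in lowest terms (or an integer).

Divide numerator and denominator by n^2, the highest power:
numerator / n^2 = 5 - 3/n - 10/n^2
denominator / n^2 = 4 - 5/n + 9/n^2
As n -> infinity, all terms of the form c/n^k (k >= 1) tend to 0.
So numerator / n^2 -> 5 and denominator / n^2 -> 4.
Therefore lim a_n = 5/4.

5/4


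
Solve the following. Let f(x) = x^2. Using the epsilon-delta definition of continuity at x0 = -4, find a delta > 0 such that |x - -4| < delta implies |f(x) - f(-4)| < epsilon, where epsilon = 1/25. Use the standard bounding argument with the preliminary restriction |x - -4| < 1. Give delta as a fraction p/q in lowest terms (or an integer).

Factor: |x^2 - (-4)^2| = |x - -4| * |x + -4|.
Impose |x - -4| < 1 first. Then |x + -4| = |(x - -4) + 2*(-4)| <= |x - -4| + 2*|-4| < 1 + 8 = 9.
So |x^2 - (-4)^2| < delta * 9.
We need delta * 9 <= 1/25, i.e. delta <= 1/25/9 = 1/225.
Since 1/225 < 1, this is tighter than 1; take delta = 1/225.
So delta = 1/225 works.

1/225


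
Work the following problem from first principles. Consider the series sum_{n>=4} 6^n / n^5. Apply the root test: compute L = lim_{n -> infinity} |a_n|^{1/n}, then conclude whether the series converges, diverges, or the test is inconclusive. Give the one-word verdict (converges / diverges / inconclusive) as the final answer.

Let a_n denote the general term. Form |a_n|^(1/n) and simplify:
|a_n|^(1/n) = 6/n^(5/n)
Take the limit as n -> infinity: L = 6.
Since L = 6 > 1, the root test implies divergence.

diverges


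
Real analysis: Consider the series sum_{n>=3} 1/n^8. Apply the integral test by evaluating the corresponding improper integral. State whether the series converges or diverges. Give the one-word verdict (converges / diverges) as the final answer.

Let f(x) = x^(-8). Then f is positive, continuous, and decreasing on [3, infinity), so the integral test applies.
Compute the improper integral int_{3}^infinity f(x) dx:
  antiderivative F(x) = -1/(7*x^7).
  As x -> infinity, F(x) -> 0 (since p = 8 > 1).
  So int = F(infinity) - F(3) = 0 - (-1/15309) = 1/15309.
  Finite, so by the integral test, the series converges.

converges


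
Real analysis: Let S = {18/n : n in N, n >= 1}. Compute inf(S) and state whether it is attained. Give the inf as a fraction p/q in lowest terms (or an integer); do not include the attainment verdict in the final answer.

Analysis:
- Values: 18, 9, 6, 9/2, ... strictly decreasing.
- The maximum is 18 (n=1); sup = 18 (attained).
- The set is bounded below by 0; 18/n -> 0 so 0 is the greatest lower bound.
- 0 is not in the set, so inf = 0 is not attained.
Conclusion: inf(S) = 0, not attained in S.

0


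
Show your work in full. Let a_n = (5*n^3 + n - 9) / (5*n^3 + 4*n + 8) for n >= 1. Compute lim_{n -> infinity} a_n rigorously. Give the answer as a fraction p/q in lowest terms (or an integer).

Divide numerator and denominator by n^3, the highest power:
numerator / n^3 = 5 + n^(-2) - 9/n^3
denominator / n^3 = 5 + 4/n^2 + 8/n^3
As n -> infinity, all terms of the form c/n^k (k >= 1) tend to 0.
So numerator / n^3 -> 5 and denominator / n^3 -> 5.
Therefore lim a_n = 1.

1


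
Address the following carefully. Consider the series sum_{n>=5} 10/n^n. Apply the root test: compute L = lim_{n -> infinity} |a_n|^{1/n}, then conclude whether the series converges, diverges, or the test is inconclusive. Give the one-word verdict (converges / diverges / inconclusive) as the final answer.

Let a_n denote the general term. Form |a_n|^(1/n) and simplify:
|a_n|^(1/n) = 10^(1/n)/n
Take the limit as n -> infinity: L = 0.
Since L = 0 < 1, the root test implies convergence.

converges


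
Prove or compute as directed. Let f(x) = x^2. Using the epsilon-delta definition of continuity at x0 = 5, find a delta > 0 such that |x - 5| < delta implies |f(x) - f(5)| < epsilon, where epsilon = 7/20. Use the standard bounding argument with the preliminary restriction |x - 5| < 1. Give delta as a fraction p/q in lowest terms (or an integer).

Factor: |x^2 - (5)^2| = |x - 5| * |x + 5|.
Impose |x - 5| < 1 first. Then |x + 5| = |(x - 5) + 2*(5)| <= |x - 5| + 2*|5| < 1 + 10 = 11.
So |x^2 - (5)^2| < delta * 11.
We need delta * 11 <= 7/20, i.e. delta <= 7/20/11 = 7/220.
Since 7/220 < 1, this is tighter than 1; take delta = 7/220.
So delta = 7/220 works.

7/220


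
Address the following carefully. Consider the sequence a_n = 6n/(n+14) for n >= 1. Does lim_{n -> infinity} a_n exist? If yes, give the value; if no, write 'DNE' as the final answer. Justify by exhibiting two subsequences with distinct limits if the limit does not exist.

Examine the behaviour of a_n along subsequences.
Even-n subsequence a_{2k} = 6(2k)/(2k+14) -> 6. Odd-n subsequence a_{2k+1} = 6(2k+1)/(2k+15) -> 6. Both tend to 6, which suggests the limit is 6; verify directly.
|a_n - 6| = |6n - 6(n+14)| / (n+14) = 84/(n+14) < 84/n for every n >= 1.
Given epsilon > 0, choose a positive integer N > 84/epsilon. Then for all n >= N, |a_n - 6| < 84/n <= 84/N < epsilon.
So by the definition of the limit, lim a_n exists and equals 6.

6


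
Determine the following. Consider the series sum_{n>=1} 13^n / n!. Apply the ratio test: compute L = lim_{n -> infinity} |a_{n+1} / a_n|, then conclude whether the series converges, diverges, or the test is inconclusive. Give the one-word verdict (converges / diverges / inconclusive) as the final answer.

Let a_n denote the general term. Form the ratio a_{n+1}/a_n and simplify:
a_{n+1}/a_n = 13/(n + 1)
Take the limit as n -> infinity: L = 0.
Since L = 0 < 1, the ratio test implies the series converges.

converges


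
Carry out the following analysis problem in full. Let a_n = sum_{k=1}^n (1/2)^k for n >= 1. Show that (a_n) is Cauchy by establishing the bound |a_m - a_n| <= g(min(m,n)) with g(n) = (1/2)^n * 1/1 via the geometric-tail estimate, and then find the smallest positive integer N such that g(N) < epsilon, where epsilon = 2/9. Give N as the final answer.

For m > n >= 1: |a_m - a_n| = sum_{k=n+1}^m (1/2)^k < sum_{k=n+1}^infinity (1/2)^k = (1/2)^(n+1) / (1 - 1/2) = (1/2)^n * (1/2) * (2/1) = (1/2)^n * 1/1.
So g(n) = (1/2)^n / 1. Since g(n) -> 0, (a_n) is Cauchy.
Now solve g(N) < 2/9: (1/2)^N / 1 < 2/9 <=> 2^N > 1 / (1 * 2/9) = 9/2.
Check powers of 2: 2^2 = 4 <= 9/2, 2^3 = 8 > 9/2.
So the smallest such N is 3. Check: g(3) = 1/(1 * 8) = 1/8 < 2/9.

3


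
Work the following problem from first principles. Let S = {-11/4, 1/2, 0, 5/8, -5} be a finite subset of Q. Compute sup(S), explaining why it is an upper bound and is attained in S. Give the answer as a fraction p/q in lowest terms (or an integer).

S is finite, so sup(S) = max(S).
Sorted decreasing:
5/8, 1/2, 0, -11/4, -5
The extremum is 5/8.
For every x in S, x <= 5/8. And 5/8 is in S, so it is attained.
Therefore sup(S) = 5/8.

5/8


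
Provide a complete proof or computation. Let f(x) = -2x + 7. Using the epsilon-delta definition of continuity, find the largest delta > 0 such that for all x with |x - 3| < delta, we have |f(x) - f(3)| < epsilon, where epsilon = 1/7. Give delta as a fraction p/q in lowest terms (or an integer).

We compute f(3) = -2*(3) + 7 = 1.
|f(x) - f(3)| = |-2x + 7 - (1)| = |-2(x - 3)| = 2|x - 3|.
We need 2|x - 3| < 1/7, i.e. |x - 3| < 1/7 / 2 = 1/14.
So any delta <= 1/14 works. Conversely, if delta > 1/14, then x = 3 + 1/14 satisfies |x - 3| = 1/14 < delta but |f(x) - f(3)| = 2 * 1/14 = 1/7, which is not < 1/7; so no larger delta works.
Hence the largest such delta is 1/14.

1/14


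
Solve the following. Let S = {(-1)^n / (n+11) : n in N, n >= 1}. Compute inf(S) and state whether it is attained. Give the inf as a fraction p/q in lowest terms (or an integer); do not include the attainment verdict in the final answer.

Analysis:
- Values: -1/12, 1/13, -1/14, 1/15, -1/16, ...
- Positive terms (even n): 1/(2+11), 1/(4+11), ... decreasing -> max = 1/13 (n=2).
- Negative terms (odd n): -1/(1+11), -1/(3+11), ... increasing -> min = -1/12 (n=1).
- So sup = 1/13 (attained at n=2); inf = -1/12 (attained at n=1).
Conclusion: inf(S) = -1/12, attained in S.

-1/12


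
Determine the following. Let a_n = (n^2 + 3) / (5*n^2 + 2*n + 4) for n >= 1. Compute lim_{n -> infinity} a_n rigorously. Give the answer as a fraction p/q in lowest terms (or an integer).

Divide numerator and denominator by n^2, the highest power:
numerator / n^2 = 1 + 3/n^2
denominator / n^2 = 5 + 2/n + 4/n^2
As n -> infinity, all terms of the form c/n^k (k >= 1) tend to 0.
So numerator / n^2 -> 1 and denominator / n^2 -> 5.
Therefore lim a_n = 1/5.

1/5
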